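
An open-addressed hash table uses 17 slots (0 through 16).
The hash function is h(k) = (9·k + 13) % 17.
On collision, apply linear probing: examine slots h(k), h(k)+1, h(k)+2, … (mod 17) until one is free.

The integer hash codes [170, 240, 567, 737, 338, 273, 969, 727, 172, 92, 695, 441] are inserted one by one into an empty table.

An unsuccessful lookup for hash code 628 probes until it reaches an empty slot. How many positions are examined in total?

3

Insert 170: h=13, slot 13 empty => index 13.
Insert 240: h=14, slot 14 empty => index 14.
Insert 567: h=16, slot 16 empty => index 16.
Insert 737: h=16, slot 16 occupied => index 0.
Insert 338: h=12, slot 12 empty => index 12.
Insert 273: h=5, slot 5 empty => index 5.
Insert 969: h=13, slots 13,14 occupied => index 15.
Insert 727: h=11, slot 11 empty => index 11.
Insert 172: h=14, slots 14,15,16,0 occupied => index 1.
Insert 92: h=8, slot 8 empty => index 8.
Insert 695: h=12, slots 12,13,14,15,16,0,1 occupied => index 2.
Insert 441: h=4, slot 4 empty => index 4.
Table: [737, 172, 695, _, 441, 273, _, _, 92, _, _, 727, 338, 170, 240, 969, 567]
Lookup 628: h=4, probe 4,5,6 → slot 6 empty, not found.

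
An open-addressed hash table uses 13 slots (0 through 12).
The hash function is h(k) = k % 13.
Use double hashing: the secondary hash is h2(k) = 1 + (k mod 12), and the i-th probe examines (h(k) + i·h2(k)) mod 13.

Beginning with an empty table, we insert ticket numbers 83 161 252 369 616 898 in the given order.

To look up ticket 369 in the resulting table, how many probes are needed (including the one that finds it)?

2

Insert 83: h=5, slot 5 empty => index 5.
Insert 161: h=5, h2=6, slot 5 occupied => index 11.
Insert 252: h=5, h2=1, slot 5 occupied => index 6.
Insert 369: h=5, h2=10, slot 5 occupied => index 2.
Insert 616: h=5, h2=5, slot 5 occupied => index 10.
Insert 898: h=1, slot 1 empty => index 1.
Table: [—, 898, 369, —, —, 83, 252, —, —, —, 616, 161, —]
Lookup 369: h=5, h2=10, probe 5,2 → found at 2.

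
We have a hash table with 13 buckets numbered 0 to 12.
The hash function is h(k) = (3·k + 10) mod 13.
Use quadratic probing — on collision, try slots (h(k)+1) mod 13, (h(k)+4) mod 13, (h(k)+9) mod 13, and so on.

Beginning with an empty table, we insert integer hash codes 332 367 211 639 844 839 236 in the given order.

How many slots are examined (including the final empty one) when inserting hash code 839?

3

332 hashes to 5; slot 5 is free => place at 5.
367 hashes to 6; slot 6 is free => place at 6.
211 hashes to 6; 6 taken => place at 7.
639 hashes to 3; slot 3 is free => place at 3.
844 hashes to 7; 7 taken => place at 8.
839 hashes to 5; 5,6 taken => place at 9.
236 hashes to 3; 3 taken => place at 4.
Table: [—, —, —, 639, 236, 332, 367, 211, 844, 839, —, —, —]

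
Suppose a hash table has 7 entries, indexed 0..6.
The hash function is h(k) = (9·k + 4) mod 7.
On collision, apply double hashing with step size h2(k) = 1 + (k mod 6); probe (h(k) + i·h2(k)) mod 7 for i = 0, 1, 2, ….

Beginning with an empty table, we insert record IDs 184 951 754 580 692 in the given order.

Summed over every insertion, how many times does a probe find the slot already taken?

184 hashes to 1; slot 1 is free → place at 1.
951 hashes to 2; slot 2 is free → place at 2.
754 hashes to 0; slot 0 is free → place at 0.
580 hashes to 2, h2=5; 2,0 taken → place at 5.
692 hashes to 2, h2=3; 2,5,1 taken → place at 4.
Table: [754, 184, 951, _, 692, 580, _]

5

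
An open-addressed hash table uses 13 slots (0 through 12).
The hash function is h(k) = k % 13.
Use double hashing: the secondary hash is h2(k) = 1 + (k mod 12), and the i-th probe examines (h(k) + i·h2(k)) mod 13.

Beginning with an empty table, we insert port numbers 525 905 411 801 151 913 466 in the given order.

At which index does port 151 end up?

525 hashes to 5; slot 5 is free -> place at 5.
905 hashes to 8; slot 8 is free -> place at 8.
411 hashes to 8, h2=4; 8 taken -> place at 12.
801 hashes to 8, h2=10; 8,5 taken -> place at 2.
151 hashes to 8, h2=8; 8 taken -> place at 3.
913 hashes to 3, h2=2; 3,5 taken -> place at 7.
466 hashes to 11; slot 11 is free -> place at 11.
Table: [—, —, 801, 151, —, 525, —, 913, 905, —, —, 466, 411]

3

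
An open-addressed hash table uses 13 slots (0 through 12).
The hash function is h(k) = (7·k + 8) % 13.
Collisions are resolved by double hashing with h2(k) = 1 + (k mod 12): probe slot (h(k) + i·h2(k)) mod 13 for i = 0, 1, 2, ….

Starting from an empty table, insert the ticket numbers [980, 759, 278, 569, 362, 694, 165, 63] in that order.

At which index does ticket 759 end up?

8

980 hashes to 4; slot 4 is free → place at 4.
759 hashes to 4, h2=4; 4 taken → place at 8.
278 hashes to 4, h2=3; 4 taken → place at 7.
569 hashes to 0; slot 0 is free → place at 0.
362 hashes to 7, h2=3; 7 taken → place at 10.
694 hashes to 4, h2=11; 4 taken → place at 2.
165 hashes to 6; slot 6 is free → place at 6.
63 hashes to 7, h2=4; 7 taken → place at 11.
Table: [569, ∅, 694, ∅, 980, ∅, 165, 278, 759, ∅, 362, 63, ∅]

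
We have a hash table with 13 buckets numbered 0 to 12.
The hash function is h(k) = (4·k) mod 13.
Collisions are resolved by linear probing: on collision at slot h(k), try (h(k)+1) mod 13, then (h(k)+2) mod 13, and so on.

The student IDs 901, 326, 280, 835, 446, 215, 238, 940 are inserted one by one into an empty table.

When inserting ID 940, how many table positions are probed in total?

901: h=3 => slot 3
326: h=4 => slot 4
280: h=2 => slot 2
835: h=12 => slot 12
446: h=3, probe 3,4,5 => slot 5
215: h=2, probe 2,3,4,5,6 => slot 6
238: h=3, probe 3,4,5,6,7 => slot 7
940: h=3, probe 3,4,5,6,7,8 => slot 8
Table: [-, -, 280, 901, 326, 446, 215, 238, 940, -, -, -, 835]

6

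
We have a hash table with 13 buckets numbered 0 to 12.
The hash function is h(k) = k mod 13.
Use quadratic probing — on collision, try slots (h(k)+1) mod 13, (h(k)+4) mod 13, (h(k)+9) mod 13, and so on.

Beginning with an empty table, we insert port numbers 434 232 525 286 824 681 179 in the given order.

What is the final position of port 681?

1

Insert 434: h=5, slot 5 empty => index 5.
Insert 232: h=11, slot 11 empty => index 11.
Insert 525: h=5, slot 5 occupied => index 6.
Insert 286: h=0, slot 0 empty => index 0.
Insert 824: h=5, slots 5,6 occupied => index 9.
Insert 681: h=5, slots 5,6,9 occupied => index 1.
Insert 179: h=10, slot 10 empty => index 10.
Table: [286, 681, _, _, _, 434, 525, _, _, 824, 179, 232, _]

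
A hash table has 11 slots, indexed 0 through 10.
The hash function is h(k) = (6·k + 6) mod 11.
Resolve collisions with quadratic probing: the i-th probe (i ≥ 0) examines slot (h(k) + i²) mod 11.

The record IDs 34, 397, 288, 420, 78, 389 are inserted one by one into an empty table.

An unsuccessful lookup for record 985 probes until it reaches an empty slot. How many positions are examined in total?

34 hashes to 1; slot 1 is free → place at 1.
397 hashes to 1; 1 taken → place at 2.
288 hashes to 7; slot 7 is free → place at 7.
420 hashes to 7; 7 taken → place at 8.
78 hashes to 1; 1,2 taken → place at 5.
389 hashes to 8; 8 taken → place at 9.
Table: [—, 34, 397, —, —, 78, —, 288, 420, 389, —]
Lookup 985: h=9, probe 9,10 → slot 10 empty, not found.

2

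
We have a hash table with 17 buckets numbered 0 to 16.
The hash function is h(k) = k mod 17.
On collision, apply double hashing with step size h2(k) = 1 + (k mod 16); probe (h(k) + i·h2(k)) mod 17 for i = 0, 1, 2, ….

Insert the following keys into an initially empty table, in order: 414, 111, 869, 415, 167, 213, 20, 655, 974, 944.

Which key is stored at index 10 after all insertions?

414 hashes to 6; slot 6 is free => place at 6.
111 hashes to 9; slot 9 is free => place at 9.
869 hashes to 2; slot 2 is free => place at 2.
415 hashes to 7; slot 7 is free => place at 7.
167 hashes to 14; slot 14 is free => place at 14.
213 hashes to 9, h2=6; 9 taken => place at 15.
20 hashes to 3; slot 3 is free => place at 3.
655 hashes to 9, h2=16; 9 taken => place at 8.
974 hashes to 5; slot 5 is free => place at 5.
944 hashes to 9, h2=1; 9 taken => place at 10.
Table: [∅, ∅, 869, 20, ∅, 974, 414, 415, 655, 111, 944, ∅, ∅, ∅, 167, 213, ∅]

944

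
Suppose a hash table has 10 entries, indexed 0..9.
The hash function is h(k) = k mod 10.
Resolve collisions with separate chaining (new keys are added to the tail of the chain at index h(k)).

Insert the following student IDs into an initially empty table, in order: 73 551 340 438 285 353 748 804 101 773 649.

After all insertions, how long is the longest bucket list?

3

Insert 73: h=3, bucket 3 empty -> new chain.
Insert 551: h=1, bucket 1 empty -> new chain.
Insert 340: h=0, bucket 0 empty -> new chain.
Insert 438: h=8, bucket 8 empty -> new chain.
Insert 285: h=5, bucket 5 empty -> new chain.
Insert 353: h=3, bucket 3 nonempty -> append to chain.
Insert 748: h=8, bucket 8 nonempty -> append to chain.
Insert 804: h=4, bucket 4 empty -> new chain.
Insert 101: h=1, bucket 1 nonempty -> append to chain.
Insert 773: h=3, bucket 3 nonempty -> append to chain.
Insert 649: h=9, bucket 9 empty -> new chain.
Final buckets:
0: 340
1: 551 -> 101
2: .
3: 73 -> 353 -> 773
4: 804
5: 285
6: .
7: .
8: 438 -> 748
9: 649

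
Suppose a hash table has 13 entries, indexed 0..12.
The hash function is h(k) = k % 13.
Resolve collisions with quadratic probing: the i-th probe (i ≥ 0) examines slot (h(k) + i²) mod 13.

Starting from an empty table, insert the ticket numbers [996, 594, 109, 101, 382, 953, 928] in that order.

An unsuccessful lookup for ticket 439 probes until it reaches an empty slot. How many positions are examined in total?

2

Insert 996: h=8, slot 8 empty => index 8.
Insert 594: h=9, slot 9 empty => index 9.
Insert 109: h=5, slot 5 empty => index 5.
Insert 101: h=10, slot 10 empty => index 10.
Insert 382: h=5, slot 5 occupied => index 6.
Insert 953: h=4, slot 4 empty => index 4.
Insert 928: h=5, slots 5,6,9 occupied => index 1.
Table: [., 928, ., ., 953, 109, 382, ., 996, 594, 101, ., .]
Lookup 439: h=10, probe 10,11 → slot 11 empty, not found.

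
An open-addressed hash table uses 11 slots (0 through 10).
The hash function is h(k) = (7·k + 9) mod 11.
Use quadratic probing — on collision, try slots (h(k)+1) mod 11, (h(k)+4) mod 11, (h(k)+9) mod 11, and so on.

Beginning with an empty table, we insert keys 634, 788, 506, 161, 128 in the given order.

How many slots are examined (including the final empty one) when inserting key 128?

Insert 634: h=3, slot 3 empty => index 3.
Insert 788: h=3, slot 3 occupied => index 4.
Insert 506: h=9, slot 9 empty => index 9.
Insert 161: h=3, slots 3,4 occupied => index 7.
Insert 128: h=3, slots 3,4,7 occupied => index 1.
Table: [_, 128, _, 634, 788, _, _, 161, _, 506, _]

4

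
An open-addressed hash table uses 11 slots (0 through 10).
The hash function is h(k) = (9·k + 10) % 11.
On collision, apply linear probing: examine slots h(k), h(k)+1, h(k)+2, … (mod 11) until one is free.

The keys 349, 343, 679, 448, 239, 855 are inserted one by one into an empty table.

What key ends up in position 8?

448

349: h=5 → slot 5
343: h=6 → slot 6
679: h=5, probe 5,6,7 → slot 7
448: h=5, probe 5,6,7,8 → slot 8
239: h=5, probe 5,6,7,8,9 → slot 9
855: h=5, probe 5,6,7,8,9,10 → slot 10
Table: [., ., ., ., ., 349, 343, 679, 448, 239, 855]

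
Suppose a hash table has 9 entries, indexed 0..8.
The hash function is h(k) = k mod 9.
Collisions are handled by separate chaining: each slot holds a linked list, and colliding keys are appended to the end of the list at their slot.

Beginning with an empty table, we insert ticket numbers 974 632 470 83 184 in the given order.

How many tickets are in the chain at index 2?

4

974 → bucket 2
632 → bucket 2 (collision)
470 → bucket 2 (collision)
83 → bucket 2 (collision)
184 → bucket 4
Final buckets:
0: ∅
1: ∅
2: 974 -> 632 -> 470 -> 83
3: ∅
4: 184
5: ∅
6: ∅
7: ∅
8: ∅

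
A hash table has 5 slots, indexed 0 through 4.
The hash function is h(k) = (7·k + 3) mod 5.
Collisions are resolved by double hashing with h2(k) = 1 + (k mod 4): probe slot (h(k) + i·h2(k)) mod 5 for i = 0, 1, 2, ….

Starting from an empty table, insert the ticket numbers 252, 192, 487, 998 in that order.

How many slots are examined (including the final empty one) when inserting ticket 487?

2

252: h=2 -> slot 2
192: h=2, h2=1, probe 2,3 -> slot 3
487: h=2, h2=4, probe 2,1 -> slot 1
998: h=4 -> slot 4
Table: [-, 487, 252, 192, 998]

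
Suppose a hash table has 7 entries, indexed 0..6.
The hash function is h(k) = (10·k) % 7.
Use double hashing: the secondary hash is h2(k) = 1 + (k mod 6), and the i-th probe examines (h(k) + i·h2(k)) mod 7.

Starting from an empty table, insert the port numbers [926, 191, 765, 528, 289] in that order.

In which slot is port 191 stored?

5

926: h=6 → slot 6
191: h=6, h2=6, probe 6,5 → slot 5
765: h=6, h2=4, probe 6,3 → slot 3
528: h=2 → slot 2
289: h=6, h2=2, probe 6,1 → slot 1
Table: [—, 289, 528, 765, —, 191, 926]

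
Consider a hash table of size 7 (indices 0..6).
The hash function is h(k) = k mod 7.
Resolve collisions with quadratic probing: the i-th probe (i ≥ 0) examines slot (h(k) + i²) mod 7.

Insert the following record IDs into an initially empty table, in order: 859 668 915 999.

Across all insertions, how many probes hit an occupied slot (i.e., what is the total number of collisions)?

859: h=5 => slot 5
668: h=3 => slot 3
915: h=5, probe 5,6 => slot 6
999: h=5, probe 5,6,2 => slot 2
Table: [-, -, 999, 668, -, 859, 915]

3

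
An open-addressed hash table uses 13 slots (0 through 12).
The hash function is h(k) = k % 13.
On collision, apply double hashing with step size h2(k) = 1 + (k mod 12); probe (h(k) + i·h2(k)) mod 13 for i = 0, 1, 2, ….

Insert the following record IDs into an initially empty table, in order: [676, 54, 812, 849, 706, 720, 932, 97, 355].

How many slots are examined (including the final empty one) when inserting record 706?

4

Insert 676: h=0, slot 0 empty → index 0.
Insert 54: h=2, slot 2 empty → index 2.
Insert 812: h=6, slot 6 empty → index 6.
Insert 849: h=4, slot 4 empty → index 4.
Insert 706: h=4, h2=11, slots 4,2,0 occupied → index 11.
Insert 720: h=5, slot 5 empty → index 5.
Insert 932: h=9, slot 9 empty → index 9.
Insert 97: h=6, h2=2, slot 6 occupied → index 8.
Insert 355: h=4, h2=8, slot 4 occupied → index 12.
Table: [676, -, 54, -, 849, 720, 812, -, 97, 932, -, 706, 355]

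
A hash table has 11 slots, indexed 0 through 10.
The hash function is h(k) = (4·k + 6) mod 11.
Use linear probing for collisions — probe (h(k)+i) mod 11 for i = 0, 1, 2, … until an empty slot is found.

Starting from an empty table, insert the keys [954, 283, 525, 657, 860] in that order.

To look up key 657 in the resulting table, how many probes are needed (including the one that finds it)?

954: h=5 -> slot 5
283: h=5, probe 5,6 -> slot 6
525: h=5, probe 5,6,7 -> slot 7
657: h=5, probe 5,6,7,8 -> slot 8
860: h=3 -> slot 3
Table: [., ., ., 860, ., 954, 283, 525, 657, ., .]
Lookup 657: h=5, probe 5,6,7,8 → found at 8.

4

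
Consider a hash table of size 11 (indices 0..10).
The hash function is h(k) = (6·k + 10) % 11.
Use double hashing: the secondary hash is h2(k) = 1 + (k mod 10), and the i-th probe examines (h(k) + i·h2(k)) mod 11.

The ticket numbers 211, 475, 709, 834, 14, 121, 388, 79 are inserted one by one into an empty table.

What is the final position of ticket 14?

Insert 211: h=0, slot 0 empty => index 0.
Insert 475: h=0, h2=6, slot 0 occupied => index 6.
Insert 709: h=7, slot 7 empty => index 7.
Insert 834: h=9, slot 9 empty => index 9.
Insert 14: h=6, h2=5, slots 6,0 occupied => index 5.
Insert 121: h=10, slot 10 empty => index 10.
Insert 388: h=6, h2=9, slot 6 occupied => index 4.
Insert 79: h=0, h2=10, slots 0,10,9 occupied => index 8.
Table: [211, _, _, _, 388, 14, 475, 709, 79, 834, 121]

5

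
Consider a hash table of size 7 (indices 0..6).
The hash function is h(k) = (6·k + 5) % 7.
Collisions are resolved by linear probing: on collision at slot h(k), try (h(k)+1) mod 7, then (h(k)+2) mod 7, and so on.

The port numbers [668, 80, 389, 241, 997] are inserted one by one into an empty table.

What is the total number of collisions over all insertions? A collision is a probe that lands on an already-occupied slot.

6

668: h=2 → slot 2
80: h=2, probe 2,3 → slot 3
389: h=1 → slot 1
241: h=2, probe 2,3,4 → slot 4
997: h=2, probe 2,3,4,5 → slot 5
Table: [∅, 389, 668, 80, 241, 997, ∅]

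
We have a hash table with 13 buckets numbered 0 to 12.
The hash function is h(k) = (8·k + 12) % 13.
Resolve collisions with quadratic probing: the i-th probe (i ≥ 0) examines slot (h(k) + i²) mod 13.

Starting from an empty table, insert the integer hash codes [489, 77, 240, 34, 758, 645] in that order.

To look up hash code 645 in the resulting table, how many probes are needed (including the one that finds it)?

489: h=11 => slot 11
77: h=4 => slot 4
240: h=8 => slot 8
34: h=11, probe 11,12 => slot 12
758: h=5 => slot 5
645: h=11, probe 11,12,2 => slot 2
Table: [—, —, 645, —, 77, 758, —, —, 240, —, —, 489, 34]
Lookup 645: h=11, probe 11,12,2 → found at 2.

3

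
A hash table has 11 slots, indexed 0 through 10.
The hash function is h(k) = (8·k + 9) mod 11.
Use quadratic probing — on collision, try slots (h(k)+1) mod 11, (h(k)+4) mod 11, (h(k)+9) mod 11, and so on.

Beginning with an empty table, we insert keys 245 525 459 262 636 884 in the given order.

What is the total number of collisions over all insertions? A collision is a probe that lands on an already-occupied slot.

Insert 245: h=0, slot 0 empty → index 0.
Insert 525: h=7, slot 7 empty → index 7.
Insert 459: h=7, slot 7 occupied → index 8.
Insert 262: h=4, slot 4 empty → index 4.
Insert 636: h=4, slot 4 occupied → index 5.
Insert 884: h=8, slot 8 occupied → index 9.
Table: [245, _, _, _, 262, 636, _, 525, 459, 884, _]

3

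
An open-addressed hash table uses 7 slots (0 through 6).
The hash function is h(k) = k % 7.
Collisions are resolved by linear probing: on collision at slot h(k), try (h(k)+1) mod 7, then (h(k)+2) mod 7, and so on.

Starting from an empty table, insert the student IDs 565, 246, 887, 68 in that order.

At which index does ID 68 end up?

565 hashes to 5; slot 5 is free → place at 5.
246 hashes to 1; slot 1 is free → place at 1.
887 hashes to 5; 5 taken → place at 6.
68 hashes to 5; 5,6 taken → place at 0.
Table: [68, 246, ∅, ∅, ∅, 565, 887]

0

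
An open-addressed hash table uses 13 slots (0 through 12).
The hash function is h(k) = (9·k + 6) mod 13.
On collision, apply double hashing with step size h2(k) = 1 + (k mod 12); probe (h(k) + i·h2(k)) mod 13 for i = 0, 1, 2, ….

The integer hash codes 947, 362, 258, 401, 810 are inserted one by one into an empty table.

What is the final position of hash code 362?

Insert 947: h=1, slot 1 empty -> index 1.
Insert 362: h=1, h2=3, slot 1 occupied -> index 4.
Insert 258: h=1, h2=7, slot 1 occupied -> index 8.
Insert 401: h=1, h2=6, slot 1 occupied -> index 7.
Insert 810: h=3, slot 3 empty -> index 3.
Table: [_, 947, _, 810, 362, _, _, 401, 258, _, _, _, _]

4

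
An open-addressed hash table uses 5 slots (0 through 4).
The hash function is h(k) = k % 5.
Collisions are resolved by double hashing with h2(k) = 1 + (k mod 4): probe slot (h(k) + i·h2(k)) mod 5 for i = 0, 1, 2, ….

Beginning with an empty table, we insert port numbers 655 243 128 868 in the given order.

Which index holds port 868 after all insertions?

Insert 655: h=0, slot 0 empty => index 0.
Insert 243: h=3, slot 3 empty => index 3.
Insert 128: h=3, h2=1, slot 3 occupied => index 4.
Insert 868: h=3, h2=1, slots 3,4,0 occupied => index 1.
Table: [655, 868, ., 243, 128]

1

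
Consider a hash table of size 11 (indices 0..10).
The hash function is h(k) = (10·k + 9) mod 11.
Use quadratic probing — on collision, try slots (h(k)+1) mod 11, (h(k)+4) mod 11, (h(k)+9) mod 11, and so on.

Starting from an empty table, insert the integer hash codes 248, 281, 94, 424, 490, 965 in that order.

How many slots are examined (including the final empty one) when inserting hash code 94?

248 hashes to 3; slot 3 is free => place at 3.
281 hashes to 3; 3 taken => place at 4.
94 hashes to 3; 3,4 taken => place at 7.
424 hashes to 3; 3,4,7 taken => place at 1.
490 hashes to 3; 3,4,7,1 taken => place at 8.
965 hashes to 1; 1 taken => place at 2.
Table: [_, 424, 965, 248, 281, _, _, 94, 490, _, _]

3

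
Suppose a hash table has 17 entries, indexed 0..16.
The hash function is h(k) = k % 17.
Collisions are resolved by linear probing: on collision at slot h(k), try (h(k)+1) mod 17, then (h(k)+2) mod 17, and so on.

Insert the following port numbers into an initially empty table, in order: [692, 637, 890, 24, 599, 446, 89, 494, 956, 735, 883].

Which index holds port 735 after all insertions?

11

692 hashes to 12; slot 12 is free → place at 12.
637 hashes to 8; slot 8 is free → place at 8.
890 hashes to 6; slot 6 is free → place at 6.
24 hashes to 7; slot 7 is free → place at 7.
599 hashes to 4; slot 4 is free → place at 4.
446 hashes to 4; 4 taken → place at 5.
89 hashes to 4; 4,5,6,7,8 taken → place at 9.
494 hashes to 1; slot 1 is free → place at 1.
956 hashes to 4; 4,5,6,7,8,9 taken → place at 10.
735 hashes to 4; 4,5,6,7,8,9,10 taken → place at 11.
883 hashes to 16; slot 16 is free → place at 16.
Table: [-, 494, -, -, 599, 446, 890, 24, 637, 89, 956, 735, 692, -, -, -, 883]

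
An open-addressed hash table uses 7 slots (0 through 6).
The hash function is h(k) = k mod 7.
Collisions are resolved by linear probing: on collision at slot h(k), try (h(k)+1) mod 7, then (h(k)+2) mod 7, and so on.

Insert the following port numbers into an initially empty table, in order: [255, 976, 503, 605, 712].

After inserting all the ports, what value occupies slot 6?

255 hashes to 3; slot 3 is free → place at 3.
976 hashes to 3; 3 taken → place at 4.
503 hashes to 6; slot 6 is free → place at 6.
605 hashes to 3; 3,4 taken → place at 5.
712 hashes to 5; 5,6 taken → place at 0.
Table: [712, —, —, 255, 976, 605, 503]

503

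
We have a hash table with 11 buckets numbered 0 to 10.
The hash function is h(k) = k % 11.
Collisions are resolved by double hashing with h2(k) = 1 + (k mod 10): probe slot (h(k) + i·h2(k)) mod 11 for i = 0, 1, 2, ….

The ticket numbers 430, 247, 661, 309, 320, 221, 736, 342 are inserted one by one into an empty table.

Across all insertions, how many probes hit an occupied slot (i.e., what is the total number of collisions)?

7

430 hashes to 1; slot 1 is free => place at 1.
247 hashes to 5; slot 5 is free => place at 5.
661 hashes to 1, h2=2; 1 taken => place at 3.
309 hashes to 1, h2=10; 1 taken => place at 0.
320 hashes to 1, h2=1; 1 taken => place at 2.
221 hashes to 1, h2=2; 1,3,5 taken => place at 7.
736 hashes to 10; slot 10 is free => place at 10.
342 hashes to 1, h2=3; 1 taken => place at 4.
Table: [309, 430, 320, 661, 342, 247, ., 221, ., ., 736]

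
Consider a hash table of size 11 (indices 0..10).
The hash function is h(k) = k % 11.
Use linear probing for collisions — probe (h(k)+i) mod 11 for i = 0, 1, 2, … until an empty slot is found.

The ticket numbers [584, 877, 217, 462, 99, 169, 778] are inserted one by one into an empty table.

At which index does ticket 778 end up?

10

Insert 584: h=1, slot 1 empty => index 1.
Insert 877: h=8, slot 8 empty => index 8.
Insert 217: h=8, slot 8 occupied => index 9.
Insert 462: h=0, slot 0 empty => index 0.
Insert 99: h=0, slots 0,1 occupied => index 2.
Insert 169: h=4, slot 4 empty => index 4.
Insert 778: h=8, slots 8,9 occupied => index 10.
Table: [462, 584, 99, ., 169, ., ., ., 877, 217, 778]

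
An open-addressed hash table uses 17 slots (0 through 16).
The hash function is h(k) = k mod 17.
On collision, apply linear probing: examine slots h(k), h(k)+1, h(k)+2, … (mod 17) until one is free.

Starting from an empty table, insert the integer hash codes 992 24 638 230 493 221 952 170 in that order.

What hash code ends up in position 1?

221

992 hashes to 6; slot 6 is free -> place at 6.
24 hashes to 7; slot 7 is free -> place at 7.
638 hashes to 9; slot 9 is free -> place at 9.
230 hashes to 9; 9 taken -> place at 10.
493 hashes to 0; slot 0 is free -> place at 0.
221 hashes to 0; 0 taken -> place at 1.
952 hashes to 0; 0,1 taken -> place at 2.
170 hashes to 0; 0,1,2 taken -> place at 3.
Table: [493, 221, 952, 170, ∅, ∅, 992, 24, ∅, 638, 230, ∅, ∅, ∅, ∅, ∅, ∅]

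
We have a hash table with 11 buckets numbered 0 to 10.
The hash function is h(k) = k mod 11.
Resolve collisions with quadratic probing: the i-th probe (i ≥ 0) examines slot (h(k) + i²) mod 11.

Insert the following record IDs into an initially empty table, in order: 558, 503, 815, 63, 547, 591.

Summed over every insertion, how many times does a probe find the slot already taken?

13

Insert 558: h=8, slot 8 empty -> index 8.
Insert 503: h=8, slot 8 occupied -> index 9.
Insert 815: h=1, slot 1 empty -> index 1.
Insert 63: h=8, slots 8,9,1 occupied -> index 6.
Insert 547: h=8, slots 8,9,1,6 occupied -> index 2.
Insert 591: h=8, slots 8,9,1,6,2 occupied -> index 0.
Table: [591, 815, 547, ∅, ∅, ∅, 63, ∅, 558, 503, ∅]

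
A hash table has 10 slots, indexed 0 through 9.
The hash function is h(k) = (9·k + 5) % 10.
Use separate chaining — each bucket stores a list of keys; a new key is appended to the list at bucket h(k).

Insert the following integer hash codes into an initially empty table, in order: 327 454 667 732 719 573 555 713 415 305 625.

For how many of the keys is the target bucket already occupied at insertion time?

Insert 327: h=8, bucket 8 empty -> new chain.
Insert 454: h=1, bucket 1 empty -> new chain.
Insert 667: h=8, bucket 8 nonempty -> append to chain.
Insert 732: h=3, bucket 3 empty -> new chain.
Insert 719: h=6, bucket 6 empty -> new chain.
Insert 573: h=2, bucket 2 empty -> new chain.
Insert 555: h=0, bucket 0 empty -> new chain.
Insert 713: h=2, bucket 2 nonempty -> append to chain.
Insert 415: h=0, bucket 0 nonempty -> append to chain.
Insert 305: h=0, bucket 0 nonempty -> append to chain.
Insert 625: h=0, bucket 0 nonempty -> append to chain.
Final buckets:
0: 555 -> 415 -> 305 -> 625
1: 454
2: 573 -> 713
3: 732
4: ∅
5: ∅
6: 719
7: ∅
8: 327 -> 667
9: ∅

5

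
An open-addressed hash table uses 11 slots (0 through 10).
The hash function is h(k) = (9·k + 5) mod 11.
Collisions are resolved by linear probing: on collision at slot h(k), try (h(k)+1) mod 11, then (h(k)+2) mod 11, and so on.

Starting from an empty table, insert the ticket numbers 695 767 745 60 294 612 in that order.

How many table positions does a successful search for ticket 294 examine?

4

695 hashes to 1; slot 1 is free → place at 1.
767 hashes to 0; slot 0 is free → place at 0.
745 hashes to 0; 0,1 taken → place at 2.
60 hashes to 6; slot 6 is free → place at 6.
294 hashes to 0; 0,1,2 taken → place at 3.
612 hashes to 2; 2,3 taken → place at 4.
Table: [767, 695, 745, 294, 612, —, 60, —, —, —, —]
Lookup 294: h=0, probe 0,1,2,3 → found at 3.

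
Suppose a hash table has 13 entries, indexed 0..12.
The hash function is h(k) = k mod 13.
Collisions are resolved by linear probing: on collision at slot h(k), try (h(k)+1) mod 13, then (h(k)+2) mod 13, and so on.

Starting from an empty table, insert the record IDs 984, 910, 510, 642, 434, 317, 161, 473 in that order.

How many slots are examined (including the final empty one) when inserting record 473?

984 hashes to 9; slot 9 is free -> place at 9.
910 hashes to 0; slot 0 is free -> place at 0.
510 hashes to 3; slot 3 is free -> place at 3.
642 hashes to 5; slot 5 is free -> place at 5.
434 hashes to 5; 5 taken -> place at 6.
317 hashes to 5; 5,6 taken -> place at 7.
161 hashes to 5; 5,6,7 taken -> place at 8.
473 hashes to 5; 5,6,7,8,9 taken -> place at 10.
Table: [910, ., ., 510, ., 642, 434, 317, 161, 984, 473, ., .]

6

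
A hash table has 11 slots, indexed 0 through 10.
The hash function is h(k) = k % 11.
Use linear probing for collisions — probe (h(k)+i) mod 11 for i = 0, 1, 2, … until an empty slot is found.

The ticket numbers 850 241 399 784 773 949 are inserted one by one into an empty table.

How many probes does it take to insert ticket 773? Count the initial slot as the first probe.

850 hashes to 3; slot 3 is free => place at 3.
241 hashes to 10; slot 10 is free => place at 10.
399 hashes to 3; 3 taken => place at 4.
784 hashes to 3; 3,4 taken => place at 5.
773 hashes to 3; 3,4,5 taken => place at 6.
949 hashes to 3; 3,4,5,6 taken => place at 7.
Table: [_, _, _, 850, 399, 784, 773, 949, _, _, 241]

4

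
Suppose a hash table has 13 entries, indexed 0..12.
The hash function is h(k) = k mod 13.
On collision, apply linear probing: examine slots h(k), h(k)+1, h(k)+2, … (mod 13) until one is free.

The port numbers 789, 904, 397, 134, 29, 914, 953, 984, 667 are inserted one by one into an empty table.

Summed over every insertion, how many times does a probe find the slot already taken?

Insert 789: h=9, slot 9 empty -> index 9.
Insert 904: h=7, slot 7 empty -> index 7.
Insert 397: h=7, slot 7 occupied -> index 8.
Insert 134: h=4, slot 4 empty -> index 4.
Insert 29: h=3, slot 3 empty -> index 3.
Insert 914: h=4, slot 4 occupied -> index 5.
Insert 953: h=4, slots 4,5 occupied -> index 6.
Insert 984: h=9, slot 9 occupied -> index 10.
Insert 667: h=4, slots 4,5,6,7,8,9,10 occupied -> index 11.
Table: [-, -, -, 29, 134, 914, 953, 904, 397, 789, 984, 667, -]

12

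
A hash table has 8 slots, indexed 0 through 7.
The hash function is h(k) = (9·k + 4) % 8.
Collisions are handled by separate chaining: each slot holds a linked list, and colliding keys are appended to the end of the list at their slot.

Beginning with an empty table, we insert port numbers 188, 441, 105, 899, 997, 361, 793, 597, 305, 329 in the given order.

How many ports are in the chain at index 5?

188 → bucket 0
441 → bucket 5
105 → bucket 5 (collision)
899 → bucket 7
997 → bucket 1
361 → bucket 5 (collision)
793 → bucket 5 (collision)
597 → bucket 1 (collision)
305 → bucket 5 (collision)
329 → bucket 5 (collision)
Final buckets:
0: 188
1: 997 -> 597
2: -
3: -
4: -
5: 441 -> 105 -> 361 -> 793 -> 305 -> 329
6: -
7: 899

6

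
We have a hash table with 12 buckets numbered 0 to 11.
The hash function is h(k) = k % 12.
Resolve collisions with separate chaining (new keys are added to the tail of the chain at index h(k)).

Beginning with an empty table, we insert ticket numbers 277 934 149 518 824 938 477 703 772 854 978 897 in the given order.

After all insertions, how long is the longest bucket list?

Insert 277: h=1, bucket 1 empty -> new chain.
Insert 934: h=10, bucket 10 empty -> new chain.
Insert 149: h=5, bucket 5 empty -> new chain.
Insert 518: h=2, bucket 2 empty -> new chain.
Insert 824: h=8, bucket 8 empty -> new chain.
Insert 938: h=2, bucket 2 nonempty -> append to chain.
Insert 477: h=9, bucket 9 empty -> new chain.
Insert 703: h=7, bucket 7 empty -> new chain.
Insert 772: h=4, bucket 4 empty -> new chain.
Insert 854: h=2, bucket 2 nonempty -> append to chain.
Insert 978: h=6, bucket 6 empty -> new chain.
Insert 897: h=9, bucket 9 nonempty -> append to chain.
Final buckets:
0: ∅
1: 277
2: 518 -> 938 -> 854
3: ∅
4: 772
5: 149
6: 978
7: 703
8: 824
9: 477 -> 897
10: 934
11: ∅

3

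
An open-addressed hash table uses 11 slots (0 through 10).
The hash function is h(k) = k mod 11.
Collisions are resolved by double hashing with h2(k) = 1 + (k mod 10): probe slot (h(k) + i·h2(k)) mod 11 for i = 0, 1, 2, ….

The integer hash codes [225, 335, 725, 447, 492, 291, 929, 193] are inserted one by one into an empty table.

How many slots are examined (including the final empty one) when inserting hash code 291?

3

225 hashes to 5; slot 5 is free → place at 5.
335 hashes to 5, h2=6; 5 taken → place at 0.
725 hashes to 10; slot 10 is free → place at 10.
447 hashes to 7; slot 7 is free → place at 7.
492 hashes to 8; slot 8 is free → place at 8.
291 hashes to 5, h2=2; 5,7 taken → place at 9.
929 hashes to 5, h2=10; 5 taken → place at 4.
193 hashes to 6; slot 6 is free → place at 6.
Table: [335, ., ., ., 929, 225, 193, 447, 492, 291, 725]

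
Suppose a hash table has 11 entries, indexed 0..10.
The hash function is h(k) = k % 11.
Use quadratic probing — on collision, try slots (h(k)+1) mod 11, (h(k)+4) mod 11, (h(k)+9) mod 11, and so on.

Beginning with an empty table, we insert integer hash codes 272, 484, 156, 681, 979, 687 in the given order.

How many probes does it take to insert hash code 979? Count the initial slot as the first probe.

272 hashes to 8; slot 8 is free -> place at 8.
484 hashes to 0; slot 0 is free -> place at 0.
156 hashes to 2; slot 2 is free -> place at 2.
681 hashes to 10; slot 10 is free -> place at 10.
979 hashes to 0; 0 taken -> place at 1.
687 hashes to 5; slot 5 is free -> place at 5.
Table: [484, 979, 156, ., ., 687, ., ., 272, ., 681]

2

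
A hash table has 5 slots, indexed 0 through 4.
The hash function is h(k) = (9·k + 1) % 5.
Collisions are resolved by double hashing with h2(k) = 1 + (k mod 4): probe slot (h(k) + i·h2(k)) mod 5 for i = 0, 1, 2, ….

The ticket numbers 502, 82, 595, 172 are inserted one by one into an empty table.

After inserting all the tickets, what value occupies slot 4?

502

502 hashes to 4; slot 4 is free => place at 4.
82 hashes to 4, h2=3; 4 taken => place at 2.
595 hashes to 1; slot 1 is free => place at 1.
172 hashes to 4, h2=1; 4 taken => place at 0.
Table: [172, 595, 82, ., 502]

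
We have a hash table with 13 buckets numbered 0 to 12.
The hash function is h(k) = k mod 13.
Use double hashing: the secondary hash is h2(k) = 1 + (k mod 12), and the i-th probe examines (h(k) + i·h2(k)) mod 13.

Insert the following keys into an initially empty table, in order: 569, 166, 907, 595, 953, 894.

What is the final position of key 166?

8

Insert 569: h=10, slot 10 empty => index 10.
Insert 166: h=10, h2=11, slot 10 occupied => index 8.
Insert 907: h=10, h2=8, slot 10 occupied => index 5.
Insert 595: h=10, h2=8, slots 10,5 occupied => index 0.
Insert 953: h=4, slot 4 empty => index 4.
Insert 894: h=10, h2=7, slots 10,4 occupied => index 11.
Table: [595, _, _, _, 953, 907, _, _, 166, _, 569, 894, _]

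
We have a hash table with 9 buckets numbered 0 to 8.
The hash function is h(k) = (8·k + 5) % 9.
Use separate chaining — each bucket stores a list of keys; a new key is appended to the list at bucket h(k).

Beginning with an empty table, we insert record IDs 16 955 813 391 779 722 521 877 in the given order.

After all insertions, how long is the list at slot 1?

16 → bucket 7
955 → bucket 4
813 → bucket 2
391 → bucket 1
779 → bucket 0
722 → bucket 3
521 → bucket 6
877 → bucket 1 (collision)
Final buckets:
0: 779
1: 391 -> 877
2: 813
3: 722
4: 955
5: .
6: 521
7: 16
8: .

2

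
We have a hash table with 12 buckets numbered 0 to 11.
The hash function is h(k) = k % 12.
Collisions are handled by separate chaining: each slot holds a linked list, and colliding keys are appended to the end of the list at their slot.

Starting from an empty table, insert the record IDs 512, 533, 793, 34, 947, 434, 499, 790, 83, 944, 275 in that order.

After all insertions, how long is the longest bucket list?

Insert 512: h=8, bucket 8 empty -> new chain.
Insert 533: h=5, bucket 5 empty -> new chain.
Insert 793: h=1, bucket 1 empty -> new chain.
Insert 34: h=10, bucket 10 empty -> new chain.
Insert 947: h=11, bucket 11 empty -> new chain.
Insert 434: h=2, bucket 2 empty -> new chain.
Insert 499: h=7, bucket 7 empty -> new chain.
Insert 790: h=10, bucket 10 nonempty -> append to chain.
Insert 83: h=11, bucket 11 nonempty -> append to chain.
Insert 944: h=8, bucket 8 nonempty -> append to chain.
Insert 275: h=11, bucket 11 nonempty -> append to chain.
Final buckets:
0: _
1: 793
2: 434
3: _
4: _
5: 533
6: _
7: 499
8: 512 -> 944
9: _
10: 34 -> 790
11: 947 -> 83 -> 275

3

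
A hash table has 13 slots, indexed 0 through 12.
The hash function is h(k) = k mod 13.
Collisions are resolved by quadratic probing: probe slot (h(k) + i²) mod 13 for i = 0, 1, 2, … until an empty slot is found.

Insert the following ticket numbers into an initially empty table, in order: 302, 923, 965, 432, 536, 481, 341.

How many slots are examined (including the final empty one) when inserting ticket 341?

5

Insert 302: h=3, slot 3 empty -> index 3.
Insert 923: h=0, slot 0 empty -> index 0.
Insert 965: h=3, slot 3 occupied -> index 4.
Insert 432: h=3, slots 3,4 occupied -> index 7.
Insert 536: h=3, slots 3,4,7 occupied -> index 12.
Insert 481: h=0, slot 0 occupied -> index 1.
Insert 341: h=3, slots 3,4,7,12 occupied -> index 6.
Table: [923, 481, —, 302, 965, —, 341, 432, —, —, —, —, 536]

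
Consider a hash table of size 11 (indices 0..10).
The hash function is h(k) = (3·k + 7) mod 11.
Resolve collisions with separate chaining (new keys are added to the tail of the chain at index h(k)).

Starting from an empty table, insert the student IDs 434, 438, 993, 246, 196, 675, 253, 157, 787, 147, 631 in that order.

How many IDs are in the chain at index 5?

Insert 434: h=0, bucket 0 empty → new chain.
Insert 438: h=1, bucket 1 empty → new chain.
Insert 993: h=5, bucket 5 empty → new chain.
Insert 246: h=8, bucket 8 empty → new chain.
Insert 196: h=1, bucket 1 nonempty → append to chain.
Insert 675: h=8, bucket 8 nonempty → append to chain.
Insert 253: h=7, bucket 7 empty → new chain.
Insert 157: h=5, bucket 5 nonempty → append to chain.
Insert 787: h=3, bucket 3 empty → new chain.
Insert 147: h=8, bucket 8 nonempty → append to chain.
Insert 631: h=8, bucket 8 nonempty → append to chain.
Final buckets:
0: 434
1: 438 -> 196
2: ∅
3: 787
4: ∅
5: 993 -> 157
6: ∅
7: 253
8: 246 -> 675 -> 147 -> 631
9: ∅
10: ∅

2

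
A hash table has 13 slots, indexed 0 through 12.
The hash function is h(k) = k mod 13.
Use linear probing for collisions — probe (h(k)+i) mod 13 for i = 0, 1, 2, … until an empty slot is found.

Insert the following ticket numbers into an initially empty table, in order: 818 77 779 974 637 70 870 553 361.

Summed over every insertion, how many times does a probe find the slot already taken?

818 hashes to 12; slot 12 is free → place at 12.
77 hashes to 12; 12 taken → place at 0.
779 hashes to 12; 12,0 taken → place at 1.
974 hashes to 12; 12,0,1 taken → place at 2.
637 hashes to 0; 0,1,2 taken → place at 3.
70 hashes to 5; slot 5 is free → place at 5.
870 hashes to 12; 12,0,1,2,3 taken → place at 4.
553 hashes to 7; slot 7 is free → place at 7.
361 hashes to 10; slot 10 is free → place at 10.
Table: [77, 779, 974, 637, 870, 70, ., 553, ., ., 361, ., 818]

14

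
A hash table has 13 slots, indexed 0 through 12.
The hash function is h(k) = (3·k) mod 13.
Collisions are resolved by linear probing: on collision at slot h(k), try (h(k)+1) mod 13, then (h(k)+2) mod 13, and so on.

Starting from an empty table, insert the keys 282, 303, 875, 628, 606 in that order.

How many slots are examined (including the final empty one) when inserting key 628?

Insert 282: h=1, slot 1 empty → index 1.
Insert 303: h=12, slot 12 empty → index 12.
Insert 875: h=12, slot 12 occupied → index 0.
Insert 628: h=12, slots 12,0,1 occupied → index 2.
Insert 606: h=11, slot 11 empty → index 11.
Table: [875, 282, 628, _, _, _, _, _, _, _, _, 606, 303]

4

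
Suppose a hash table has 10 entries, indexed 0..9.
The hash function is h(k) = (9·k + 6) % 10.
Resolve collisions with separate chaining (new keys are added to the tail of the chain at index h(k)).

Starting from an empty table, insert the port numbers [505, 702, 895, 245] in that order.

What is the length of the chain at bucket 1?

3

Insert 505: h=1, bucket 1 empty → new chain.
Insert 702: h=4, bucket 4 empty → new chain.
Insert 895: h=1, bucket 1 nonempty → append to chain.
Insert 245: h=1, bucket 1 nonempty → append to chain.
Final buckets:
0: .
1: 505 -> 895 -> 245
2: .
3: .
4: 702
5: .
6: .
7: .
8: .
9: .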